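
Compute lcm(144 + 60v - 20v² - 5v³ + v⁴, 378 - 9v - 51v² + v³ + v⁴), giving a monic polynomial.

-3024 - 684v + 804v² + 85v³ - 61v⁴ - v⁵ + v⁶

Repeated division with remainder:
  v⁴ - 5v³ - 20v² + 60v + 144 = (v⁴ + v³ - 51v² - 9v + 378) + (-6v³ + 31v² + 69v - 234)
  v⁴ + v³ - 51v² - 9v + 378 = (-(1/6)v - 37/36)(-6v³ + 31v² + 69v - 234) + (-(275/36)v² + (275/12)v + 275/2)
  -6v³ + 31v² + 69v - 234 = ((216/275)v - 468/275)(-(275/36)v² + (275/12)v + 275/2) + (0)
Last nonzero remainder: -(275/36)v² + (275/12)v + 275/2. Dividing through by -275/36 gives the monic gcd v² - 3v - 18.
Then lcm(f, g) = f·g / gcd(f, g); expanding and making the result monic gives the answer.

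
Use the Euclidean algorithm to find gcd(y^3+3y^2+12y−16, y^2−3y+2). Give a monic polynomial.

y−1

Apply the Euclidean algorithm:
  y^3+3y^2+12y−16 = (y+6)(y^2−3y+2) + (28y−28)
  y^2−3y+2 = ((1/28)y−1/14)(28y−28) + (0)
Last nonzero remainder: 28y−28. Dividing through by 28 gives the monic gcd y−1.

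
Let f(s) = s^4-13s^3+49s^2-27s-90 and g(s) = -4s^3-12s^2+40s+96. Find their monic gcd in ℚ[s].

Repeated division with remainder:
  s^4-13s^3+49s^2-27s-90 = (-(1/4)s+4)(-4s^3-12s^2+40s+96) + (107s^2-163s-474)
  -4s^3-12s^2+40s+96 = (-(4/107)s-1936/11449)(107s^2-163s-474) + (-(60480/11449)s+181440/11449)
  107s^2-163s-474 = (-(1225043/60480)s-904471/30240)(-(60480/11449)s+181440/11449) + (0)
Last nonzero remainder: -(60480/11449)s+181440/11449. Dividing through by -60480/11449 gives the monic gcd s-3.

s-3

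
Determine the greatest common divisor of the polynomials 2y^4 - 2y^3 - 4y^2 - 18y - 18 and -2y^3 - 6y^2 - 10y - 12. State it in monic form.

y^2 + y + 3

By polynomial division,
  2y^4 - 2y^3 - 4y^2 - 18y - 18 = (-y + 4)(-2y^3 - 6y^2 - 10y - 12) + (10y^2 + 10y + 30)
  -2y^3 - 6y^2 - 10y - 12 = (-(1/5)y - 2/5)(10y^2 + 10y + 30) + (0)
Last nonzero remainder: 10y^2 + 10y + 30. Dividing through by 10 gives the monic gcd y^2 + y + 3.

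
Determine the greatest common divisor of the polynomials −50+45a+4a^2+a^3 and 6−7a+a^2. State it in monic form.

−1+a

Repeated division with remainder:
  a^3+4a^2+45a−50 = (a+11)(a^2−7a+6) + (116a−116)
  a^2−7a+6 = ((1/116)a−3/58)(116a−116) + (0)
Last nonzero remainder: 116a−116. Dividing through by 116 gives the monic gcd a−1.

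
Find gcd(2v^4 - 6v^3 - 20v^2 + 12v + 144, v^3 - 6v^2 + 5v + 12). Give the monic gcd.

Repeated division with remainder:
  2v^4 - 6v^3 - 20v^2 + 12v + 144 = (2v + 6)(v^3 - 6v^2 + 5v + 12) + (6v^2 - 42v + 72)
  v^3 - 6v^2 + 5v + 12 = ((1/6)v + 1/6)(6v^2 - 42v + 72) + (0)
Last nonzero remainder: 6v^2 - 42v + 72. Dividing through by 6 gives the monic gcd v^2 - 7v + 12.

v^2 - 7v + 12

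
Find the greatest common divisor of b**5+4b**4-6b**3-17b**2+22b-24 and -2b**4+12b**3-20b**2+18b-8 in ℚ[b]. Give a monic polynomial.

Euclidean algorithm in ℚ[b]:
  b**5+4b**4-6b**3-17b**2+22b-24 = (-(1/2)b-5)(-2b**4+12b**3-20b**2+18b-8) + (44b**3-108b**2+108b-64)
  -2b**4+12b**3-20b**2+18b-8 = (-(1/22)b+39/242)(44b**3-108b**2+108b-64) + ((280/121)b**2-(280/121)b+280/121)
  44b**3-108b**2+108b-64 = ((1331/70)b-968/35)((280/121)b**2-(280/121)b+280/121) + (0)
Last nonzero remainder: (280/121)b**2-(280/121)b+280/121. Dividing through by 280/121 gives the monic gcd b**2-b+1.

b**2-b+1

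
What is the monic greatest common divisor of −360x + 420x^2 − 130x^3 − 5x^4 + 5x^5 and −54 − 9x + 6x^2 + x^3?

−18 + 3x + x^2

Euclidean algorithm in ℚ[x]:
  5x^5 − 5x^4 − 130x^3 + 420x^2 − 360x = (5x^2 − 35x + 125)(x^3 + 6x^2 − 9x − 54) + (−375x^2 − 1125x + 6750)
  x^3 + 6x^2 − 9x − 54 = (−(1/375)x − 1/125)(−375x^2 − 1125x + 6750) + (0)
Last nonzero remainder: −375x^2 − 1125x + 6750. Dividing through by −375 gives the monic gcd x^2 + 3x − 18.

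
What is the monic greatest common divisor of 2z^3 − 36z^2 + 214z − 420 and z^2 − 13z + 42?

Apply the Euclidean algorithm:
  2z^3 − 36z^2 + 214z − 420 = (2z − 10)(z^2 − 13z + 42) + (0)
The last nonzero remainder z^2 − 13z + 42 is already monic.

z^2 − 13z + 42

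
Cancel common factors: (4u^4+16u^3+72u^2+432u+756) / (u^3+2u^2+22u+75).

(4u^3+4u^2+60u+252)/(u^2-u+25)

By polynomial division,
  4u^4+16u^3+72u^2+432u+756 = (4u+8)(u^3+2u^2+22u+75) + (-32u^2-44u+156)
  u^3+2u^2+22u+75 = (-(1/32)u-5/256)(-32u^2-44u+156) + ((1665/64)u+4995/64)
  -32u^2-44u+156 = (-(2048/1665)u+3328/1665)((1665/64)u+4995/64) + (0)
Last nonzero remainder: (1665/64)u+4995/64. Dividing through by 1665/64 gives the monic gcd u+3.
Cancel u+3 from numerator and denominator to get the reduced form.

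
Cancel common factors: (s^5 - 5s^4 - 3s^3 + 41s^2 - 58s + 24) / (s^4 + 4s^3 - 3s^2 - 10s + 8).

Repeated division with remainder:
  s^5 - 5s^4 - 3s^3 + 41s^2 - 58s + 24 = (s - 9)(s^4 + 4s^3 - 3s^2 - 10s + 8) + (36s^3 + 24s^2 - 156s + 96)
  s^4 + 4s^3 - 3s^2 - 10s + 8 = ((1/36)s + 5/54)(36s^3 + 24s^2 - 156s + 96) + (-(8/9)s^2 + (16/9)s - 8/9)
  36s^3 + 24s^2 - 156s + 96 = (-(81/2)s - 108)(-(8/9)s^2 + (16/9)s - 8/9) + (0)
Last nonzero remainder: -(8/9)s^2 + (16/9)s - 8/9. Dividing through by -8/9 gives the monic gcd s^2 - 2s + 1.
Cancel s^2 - 2s + 1 from numerator and denominator to get the reduced form.

(s^3 - 3s^2 - 10s + 24)/(s^2 + 6s + 8)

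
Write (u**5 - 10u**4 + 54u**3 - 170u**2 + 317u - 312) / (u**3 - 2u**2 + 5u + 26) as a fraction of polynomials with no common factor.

(u**3 - 6u**2 + 17u - 24)/(u + 2)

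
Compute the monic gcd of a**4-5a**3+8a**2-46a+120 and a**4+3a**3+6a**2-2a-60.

Euclidean algorithm in ℚ[a]:
  a**4-5a**3+8a**2-46a+120 = (a**4+3a**3+6a**2-2a-60) + (-8a**3+2a**2-44a+180)
  a**4+3a**3+6a**2-2a-60 = (-(1/8)a-13/32)(-8a**3+2a**2-44a+180) + ((21/16)a**2+(21/8)a+105/8)
  -8a**3+2a**2-44a+180 = (-(128/21)a+96/7)((21/16)a**2+(21/8)a+105/8) + (0)
Last nonzero remainder: (21/16)a**2+(21/8)a+105/8. Dividing through by 21/16 gives the monic gcd a**2+2a+10.

a**2+2a+10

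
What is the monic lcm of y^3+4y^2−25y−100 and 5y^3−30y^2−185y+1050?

y^5+3y^4−71y^3−243y^2+1150y+4200

By polynomial division,
  y^3+4y^2−25y−100 = (1/5)(5y^3−30y^2−185y+1050) + (10y^2+12y−310)
  5y^3−30y^2−185y+1050 = ((1/2)y−18/5)(10y^2+12y−310) + ((66/5)y−66)
  10y^2+12y−310 = ((25/33)y+155/33)((66/5)y−66) + (0)
Last nonzero remainder: (66/5)y−66. Dividing through by 66/5 gives the monic gcd y−5.
Then lcm(f, g) = f·g / gcd(f, g); expanding and making the result monic gives the answer.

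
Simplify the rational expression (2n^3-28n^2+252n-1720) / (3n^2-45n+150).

Repeated division with remainder:
  2n^3-28n^2+252n-1720 = ((2/3)n+2/3)(3n^2-45n+150) + (182n-1820)
  3n^2-45n+150 = ((3/182)n-15/182)(182n-1820) + (0)
Last nonzero remainder: 182n-1820. Dividing through by 182 gives the monic gcd n-10.
Cancel n-10 from numerator and denominator to get the reduced form.

(2n^2-8n+172)/(3n-15)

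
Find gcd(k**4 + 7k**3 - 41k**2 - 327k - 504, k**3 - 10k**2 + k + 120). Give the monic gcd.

k + 3

Repeated division with remainder:
  k**4 + 7k**3 - 41k**2 - 327k - 504 = (k + 17)(k**3 - 10k**2 + k + 120) + (128k**2 - 464k - 2544)
  k**3 - 10k**2 + k + 120 = ((1/128)k - 51/1024)(128k**2 - 464k - 2544) + (-(143/64)k - 429/64)
  128k**2 - 464k - 2544 = (-(8192/143)k + 54272/143)(-(143/64)k - 429/64) + (0)
Last nonzero remainder: -(143/64)k - 429/64. Dividing through by -143/64 gives the monic gcd k + 3.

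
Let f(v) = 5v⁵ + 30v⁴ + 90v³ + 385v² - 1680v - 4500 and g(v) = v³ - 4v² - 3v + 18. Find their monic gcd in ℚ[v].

v² - v - 6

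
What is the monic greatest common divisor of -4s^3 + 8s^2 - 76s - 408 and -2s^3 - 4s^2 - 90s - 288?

s + 3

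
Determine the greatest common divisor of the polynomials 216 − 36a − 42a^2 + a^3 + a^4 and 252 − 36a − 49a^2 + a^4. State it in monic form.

−36 + 7a^2 + a^3

Repeated division with remainder:
  a^4 + a^3 − 42a^2 − 36a + 216 = (a^4 − 49a^2 − 36a + 252) + (a^3 + 7a^2 − 36)
  a^4 − 49a^2 − 36a + 252 = (a − 7)(a^3 + 7a^2 − 36) + (0)
The last nonzero remainder a^3 + 7a^2 − 36 is already monic.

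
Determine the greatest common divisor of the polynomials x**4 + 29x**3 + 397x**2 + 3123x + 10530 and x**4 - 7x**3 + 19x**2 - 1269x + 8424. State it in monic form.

x**2 + 10x + 117

By polynomial division,
  x**4 + 29x**3 + 397x**2 + 3123x + 10530 = (x**4 - 7x**3 + 19x**2 - 1269x + 8424) + (36x**3 + 378x**2 + 4392x + 2106)
  x**4 - 7x**3 + 19x**2 - 1269x + 8424 = ((1/36)x - 35/72)(36x**3 + 378x**2 + 4392x + 2106) + ((323/4)x**2 + (1615/2)x + 37791/4)
  36x**3 + 378x**2 + 4392x + 2106 = ((144/323)x + 72/323)((323/4)x**2 + (1615/2)x + 37791/4) + (0)
Last nonzero remainder: (323/4)x**2 + (1615/2)x + 37791/4. Dividing through by 323/4 gives the monic gcd x**2 + 10x + 117.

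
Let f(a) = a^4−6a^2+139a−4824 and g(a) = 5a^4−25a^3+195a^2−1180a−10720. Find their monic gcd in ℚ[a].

a^3−9a^2+75a−536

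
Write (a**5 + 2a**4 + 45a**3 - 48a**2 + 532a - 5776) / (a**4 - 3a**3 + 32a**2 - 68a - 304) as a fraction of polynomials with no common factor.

By polynomial division,
  a**5 + 2a**4 + 45a**3 - 48a**2 + 532a - 5776 = (a + 5)(a**4 - 3a**3 + 32a**2 - 68a - 304) + (28a**3 - 140a**2 + 1176a - 4256)
  a**4 - 3a**3 + 32a**2 - 68a - 304 = ((1/28)a + 1/14)(28a**3 - 140a**2 + 1176a - 4256) + (0)
Last nonzero remainder: 28a**3 - 140a**2 + 1176a - 4256. Dividing through by 28 gives the monic gcd a**3 - 5a**2 + 42a - 152.
Cancel a**3 - 5a**2 + 42a - 152 from numerator and denominator to get the reduced form.

(a**2 + 7a + 38)/(a + 2)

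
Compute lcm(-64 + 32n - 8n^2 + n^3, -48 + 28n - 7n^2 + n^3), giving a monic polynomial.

Apply the Euclidean algorithm:
  n^3 - 8n^2 + 32n - 64 = (n^3 - 7n^2 + 28n - 48) + (-n^2 + 4n - 16)
  n^3 - 7n^2 + 28n - 48 = (-n + 3)(-n^2 + 4n - 16) + (0)
Last nonzero remainder: -n^2 + 4n - 16. Dividing through by -1 gives the monic gcd n^2 - 4n + 16.
Then lcm(f, g) = f·g / gcd(f, g); expanding and making the result monic gives the answer.

192 - 160n + 56n^2 - 11n^3 + n^4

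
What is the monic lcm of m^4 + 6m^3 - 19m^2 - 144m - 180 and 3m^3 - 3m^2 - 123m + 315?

m^6 + 10m^5 - 16m^4 - 346m^3 - 357m^2 + 2304m + 3780

Apply the Euclidean algorithm:
  m^4 + 6m^3 - 19m^2 - 144m - 180 = ((1/3)m + 7/3)(3m^3 - 3m^2 - 123m + 315) + (29m^2 + 38m - 915)
  3m^3 - 3m^2 - 123m + 315 = ((3/29)m - 201/841)(29m^2 + 38m - 915) + (-(16200/841)m + 81000/841)
  29m^2 + 38m - 915 = (-(24389/16200)m - 51301/5400)(-(16200/841)m + 81000/841) + (0)
Last nonzero remainder: -(16200/841)m + 81000/841. Dividing through by -16200/841 gives the monic gcd m - 5.
Then lcm(f, g) = f·g / gcd(f, g); expanding and making the result monic gives the answer.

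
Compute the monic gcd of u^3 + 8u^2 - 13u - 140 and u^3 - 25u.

By polynomial division,
  u^3 + 8u^2 - 13u - 140 = (u^3 - 25u) + (8u^2 + 12u - 140)
  u^3 - 25u = ((1/8)u - 3/16)(8u^2 + 12u - 140) + (-(21/4)u - 105/4)
  8u^2 + 12u - 140 = (-(32/21)u + 16/3)(-(21/4)u - 105/4) + (0)
Last nonzero remainder: -(21/4)u - 105/4. Dividing through by -21/4 gives the monic gcd u + 5.

u + 5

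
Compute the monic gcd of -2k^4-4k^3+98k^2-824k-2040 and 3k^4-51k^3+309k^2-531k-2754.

k^3-8k^2+31k+102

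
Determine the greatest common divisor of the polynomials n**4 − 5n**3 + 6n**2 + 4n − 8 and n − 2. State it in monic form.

Apply the Euclidean algorithm:
  n**4 − 5n**3 + 6n**2 + 4n − 8 = (n**3 − 3n**2 + 4)(n − 2) + (0)
The last nonzero remainder n − 2 is already monic.

n − 2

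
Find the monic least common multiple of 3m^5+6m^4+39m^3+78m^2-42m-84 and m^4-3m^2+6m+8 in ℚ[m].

Repeated division with remainder:
  3m^5+6m^4+39m^3+78m^2-42m-84 = (3m+6)(m^4-3m^2+6m+8) + (48m^3+78m^2-102m-132)
  m^4-3m^2+6m+8 = ((1/48)m-13/384)(48m^3+78m^2-102m-132) + ((113/64)m^2+(339/64)m+113/32)
  48m^3+78m^2-102m-132 = ((3072/113)m-4224/113)((113/64)m^2+(339/64)m+113/32) + (0)
Last nonzero remainder: (113/64)m^2+(339/64)m+113/32. Dividing through by 113/64 gives the monic gcd m^2+3m+2.
Then lcm(f, g) = f·g / gcd(f, g); expanding and making the result monic gives the answer.

m^7-m^6+11m^5-5m^4-40m^3+118m^2+28m-112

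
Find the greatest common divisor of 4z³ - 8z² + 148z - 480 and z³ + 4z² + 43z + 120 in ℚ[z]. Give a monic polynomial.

z² + z + 40

By polynomial division,
  4z³ - 8z² + 148z - 480 = (4)(z³ + 4z² + 43z + 120) + (-24z² - 24z - 960)
  z³ + 4z² + 43z + 120 = (-(1/24)z - 1/8)(-24z² - 24z - 960) + (0)
Last nonzero remainder: -24z² - 24z - 960. Dividing through by -24 gives the monic gcd z² + z + 40.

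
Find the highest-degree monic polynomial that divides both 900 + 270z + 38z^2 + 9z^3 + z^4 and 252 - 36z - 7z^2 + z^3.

Euclidean algorithm in ℚ[z]:
  z^4 + 9z^3 + 38z^2 + 270z + 900 = (z + 16)(z^3 - 7z^2 - 36z + 252) + (186z^2 + 594z - 3132)
  z^3 - 7z^2 - 36z + 252 = ((1/186)z - 158/2883)(186z^2 + 594z - 3132) + ((12870/961)z + 77220/961)
  186z^2 + 594z - 3132 = ((29791/2145)z - 27869/715)((12870/961)z + 77220/961) + (0)
Last nonzero remainder: (12870/961)z + 77220/961. Dividing through by 12870/961 gives the monic gcd z + 6.

6 + z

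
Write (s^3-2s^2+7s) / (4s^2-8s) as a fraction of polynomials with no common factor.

By polynomial division,
  s^3-2s^2+7s = ((1/4)s)(4s^2-8s) + (7s)
  4s^2-8s = ((4/7)s-8/7)(7s) + (0)
Last nonzero remainder: 7s. Dividing through by 7 gives the monic gcd s.
Cancel s from numerator and denominator to get the reduced form.

(s^2-2s+7)/(4s-8)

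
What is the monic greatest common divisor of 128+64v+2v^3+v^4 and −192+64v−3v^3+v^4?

64+v^3

Euclidean algorithm in ℚ[v]:
  v^4+2v^3+64v+128 = (v^4−3v^3+64v−192) + (5v^3+320)
  v^4−3v^3+64v−192 = ((1/5)v−3/5)(5v^3+320) + (0)
Last nonzero remainder: 5v^3+320. Dividing through by 5 gives the monic gcd v^3+64.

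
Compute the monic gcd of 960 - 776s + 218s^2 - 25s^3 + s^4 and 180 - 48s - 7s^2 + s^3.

30 - 13s + s^2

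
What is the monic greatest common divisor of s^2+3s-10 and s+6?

Apply the Euclidean algorithm:
  s^2+3s-10 = (s-3)(s+6) + (8)
  s+6 = ((1/8)s+3/4)(8) + (0)
The last nonzero remainder is the constant 8, so the polynomials are coprime and gcd = 1.

1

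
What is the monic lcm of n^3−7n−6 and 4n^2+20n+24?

n^4+3n^3−7n^2−27n−18

Apply the Euclidean algorithm:
  n^3−7n−6 = ((1/4)n−5/4)(4n^2+20n+24) + (12n+24)
  4n^2+20n+24 = ((1/3)n+1)(12n+24) + (0)
Last nonzero remainder: 12n+24. Dividing through by 12 gives the monic gcd n+2.
Then lcm(f, g) = f·g / gcd(f, g); expanding and making the result monic gives the answer.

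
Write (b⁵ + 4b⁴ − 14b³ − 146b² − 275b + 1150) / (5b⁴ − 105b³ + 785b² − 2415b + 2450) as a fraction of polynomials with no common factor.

(b³ + 11b² + 53b + 115)/(5b² − 70b + 245)

By polynomial division,
  b⁵ + 4b⁴ − 14b³ − 146b² − 275b + 1150 = ((1/5)b + 5)(5b⁴ − 105b³ + 785b² − 2415b + 2450) + (354b³ − 3588b² + 11310b − 11100)
  5b⁴ − 105b³ + 785b² − 2415b + 2450 = ((5/354)b − 3205/20886)(354b³ − 3588b² + 11310b − 11100) + ((259920/3481)b² − (1819440/3481)b + 2599200/3481)
  354b³ − 3588b² + 11310b − 11100 = ((205379/43320)b − 128797/8664)((259920/3481)b² − (1819440/3481)b + 2599200/3481) + (0)
Last nonzero remainder: (259920/3481)b² − (1819440/3481)b + 2599200/3481. Dividing through by 259920/3481 gives the monic gcd b² − 7b + 10.
Cancel b² − 7b + 10 from numerator and denominator to get the reduced form.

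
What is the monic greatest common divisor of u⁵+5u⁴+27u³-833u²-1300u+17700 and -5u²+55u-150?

u²-11u+30

Euclidean algorithm in ℚ[u]:
  u⁵+5u⁴+27u³-833u²-1300u+17700 = (-(1/5)u³-(16/5)u²-(173/5)u-118)(-5u²+55u-150) + (0)
Last nonzero remainder: -5u²+55u-150. Dividing through by -5 gives the monic gcd u²-11u+30.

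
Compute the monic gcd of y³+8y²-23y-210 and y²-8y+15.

Apply the Euclidean algorithm:
  y³+8y²-23y-210 = (y+16)(y²-8y+15) + (90y-450)
  y²-8y+15 = ((1/90)y-1/30)(90y-450) + (0)
Last nonzero remainder: 90y-450. Dividing through by 90 gives the monic gcd y-5.

y-5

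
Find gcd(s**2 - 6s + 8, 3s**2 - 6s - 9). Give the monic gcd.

1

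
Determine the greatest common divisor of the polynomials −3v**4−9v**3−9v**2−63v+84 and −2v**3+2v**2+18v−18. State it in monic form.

v−1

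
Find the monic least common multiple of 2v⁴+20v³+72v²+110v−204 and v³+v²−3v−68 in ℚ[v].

v⁵+6v⁴−4v³−89v²−322v+408

Euclidean algorithm in ℚ[v]:
  2v⁴+20v³+72v²+110v−204 = (2v+18)(v³+v²−3v−68) + (60v²+300v+1020)
  v³+v²−3v−68 = ((1/60)v−1/15)(60v²+300v+1020) + (0)
Last nonzero remainder: 60v²+300v+1020. Dividing through by 60 gives the monic gcd v²+5v+17.
Then lcm(f, g) = f·g / gcd(f, g); expanding and making the result monic gives the answer.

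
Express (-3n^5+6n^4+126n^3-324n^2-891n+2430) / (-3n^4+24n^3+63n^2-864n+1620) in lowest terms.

(n^2-9)/(n-6)

Repeated division with remainder:
  -3n^5+6n^4+126n^3-324n^2-891n+2430 = (n+6)(-3n^4+24n^3+63n^2-864n+1620) + (-81n^3+162n^2+2673n-7290)
  -3n^4+24n^3+63n^2-864n+1620 = ((1/27)n-2/9)(-81n^3+162n^2+2673n-7290) + (0)
Last nonzero remainder: -81n^3+162n^2+2673n-7290. Dividing through by -81 gives the monic gcd n^3-2n^2-33n+90.
Cancel n^3-2n^2-33n+90 from numerator and denominator to get the reduced form.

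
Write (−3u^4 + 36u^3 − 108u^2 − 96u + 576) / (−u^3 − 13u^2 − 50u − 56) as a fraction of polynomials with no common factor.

(3u^3 − 42u^2 + 192u − 288)/(u^2 + 11u + 28)

By polynomial division,
  −3u^4 + 36u^3 − 108u^2 − 96u + 576 = (3u − 75)(−u^3 − 13u^2 − 50u − 56) + (−933u^2 − 3678u − 3624)
  −u^3 − 13u^2 − 50u − 56 = ((1/933)u + 939/96721)(−933u^2 − 3678u − 3624) + (−(1006720/96721)u − 2013440/96721)
  −933u^2 − 3678u − 3624 = ((90240693/1006720)u + 43814613/251680)(−(1006720/96721)u − 2013440/96721) + (0)
Last nonzero remainder: −(1006720/96721)u − 2013440/96721. Dividing through by −1006720/96721 gives the monic gcd u + 2.
Cancel u + 2 from numerator and denominator to get the reduced form.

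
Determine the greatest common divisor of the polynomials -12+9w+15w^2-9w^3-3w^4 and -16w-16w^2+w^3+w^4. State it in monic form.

Apply the Euclidean algorithm:
  -3w^4-9w^3+15w^2+9w-12 = (-3)(w^4+w^3-16w^2-16w) + (-6w^3-33w^2-39w-12)
  w^4+w^3-16w^2-16w = (-(1/6)w+3/4)(-6w^3-33w^2-39w-12) + ((9/4)w^2+(45/4)w+9)
  -6w^3-33w^2-39w-12 = (-(8/3)w-4/3)((9/4)w^2+(45/4)w+9) + (0)
Last nonzero remainder: (9/4)w^2+(45/4)w+9. Dividing through by 9/4 gives the monic gcd w^2+5w+4.

4+5w+w^2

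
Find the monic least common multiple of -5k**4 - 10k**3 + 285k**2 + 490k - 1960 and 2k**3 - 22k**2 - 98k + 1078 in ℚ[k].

Repeated division with remainder:
  -5k**4 - 10k**3 + 285k**2 + 490k - 1960 = (-(5/2)k - 65/2)(2k**3 - 22k**2 - 98k + 1078) + (-675k**2 + 33075)
  2k**3 - 22k**2 - 98k + 1078 = (-(2/675)k + 22/675)(-675k**2 + 33075) + (0)
Last nonzero remainder: -675k**2 + 33075. Dividing through by -675 gives the monic gcd k**2 - 49.
Then lcm(f, g) = f·g / gcd(f, g); expanding and making the result monic gives the answer.

k**5 - 9k**4 - 79k**3 + 529k**2 + 1470k - 4312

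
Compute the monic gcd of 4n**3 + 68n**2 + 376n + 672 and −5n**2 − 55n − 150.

n + 6

Repeated division with remainder:
  4n**3 + 68n**2 + 376n + 672 = (−(4/5)n − 24/5)(−5n**2 − 55n − 150) + (−8n − 48)
  −5n**2 − 55n − 150 = ((5/8)n + 25/8)(−8n − 48) + (0)
Last nonzero remainder: −8n − 48. Dividing through by −8 gives the monic gcd n + 6.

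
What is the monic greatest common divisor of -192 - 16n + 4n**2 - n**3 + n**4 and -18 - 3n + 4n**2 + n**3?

3 + n

Apply the Euclidean algorithm:
  n**4 - n**3 + 4n**2 - 16n - 192 = (n - 5)(n**3 + 4n**2 - 3n - 18) + (27n**2 - 13n - 282)
  n**3 + 4n**2 - 3n - 18 = ((1/27)n + 121/729)(27n**2 - 13n - 282) + ((7000/729)n + 7000/243)
  27n**2 - 13n - 282 = ((19683/7000)n - 34263/3500)((7000/729)n + 7000/243) + (0)
Last nonzero remainder: (7000/729)n + 7000/243. Dividing through by 7000/729 gives the monic gcd n + 3.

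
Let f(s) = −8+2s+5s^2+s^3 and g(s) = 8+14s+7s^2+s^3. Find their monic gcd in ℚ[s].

8+6s+s^2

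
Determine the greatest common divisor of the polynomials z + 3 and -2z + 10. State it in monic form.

1

Apply the Euclidean algorithm:
  z + 3 = (-1/2)(-2z + 10) + (8)
  -2z + 10 = (-(1/4)z + 5/4)(8) + (0)
The last nonzero remainder is the constant 8, so the polynomials are coprime and gcd = 1.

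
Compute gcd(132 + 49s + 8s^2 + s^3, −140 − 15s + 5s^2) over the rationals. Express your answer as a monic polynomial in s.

4 + s

Repeated division with remainder:
  s^3 + 8s^2 + 49s + 132 = ((1/5)s + 11/5)(5s^2 − 15s − 140) + (110s + 440)
  5s^2 − 15s − 140 = ((1/22)s − 7/22)(110s + 440) + (0)
Last nonzero remainder: 110s + 440. Dividing through by 110 gives the monic gcd s + 4.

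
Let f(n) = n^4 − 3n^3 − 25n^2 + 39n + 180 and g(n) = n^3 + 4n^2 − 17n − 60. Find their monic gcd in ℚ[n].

n^2 − n − 12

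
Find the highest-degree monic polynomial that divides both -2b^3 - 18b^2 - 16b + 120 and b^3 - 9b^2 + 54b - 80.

Apply the Euclidean algorithm:
  -2b^3 - 18b^2 - 16b + 120 = (-2)(b^3 - 9b^2 + 54b - 80) + (-36b^2 + 92b - 40)
  b^3 - 9b^2 + 54b - 80 = (-(1/36)b + 29/162)(-36b^2 + 92b - 40) + ((2950/81)b - 5900/81)
  -36b^2 + 92b - 40 = (-(1458/1475)b + 162/295)((2950/81)b - 5900/81) + (0)
Last nonzero remainder: (2950/81)b - 5900/81. Dividing through by 2950/81 gives the monic gcd b - 2.

b - 2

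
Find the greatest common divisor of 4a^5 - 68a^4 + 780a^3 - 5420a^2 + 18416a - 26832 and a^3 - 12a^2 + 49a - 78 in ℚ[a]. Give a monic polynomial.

Euclidean algorithm in ℚ[a]:
  4a^5 - 68a^4 + 780a^3 - 5420a^2 + 18416a - 26832 = (4a^2 - 20a + 344)(a^3 - 12a^2 + 49a - 78) + (0)
The last nonzero remainder a^3 - 12a^2 + 49a - 78 is already monic.

a^3 - 12a^2 + 49a - 78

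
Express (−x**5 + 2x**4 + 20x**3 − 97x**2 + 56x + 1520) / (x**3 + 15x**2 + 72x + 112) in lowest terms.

Repeated division with remainder:
  −x**5 + 2x**4 + 20x**3 − 97x**2 + 56x + 1520 = (−x**2 + 17x − 163)(x**3 + 15x**2 + 72x + 112) + (1236x**2 + 9888x + 19776)
  x**3 + 15x**2 + 72x + 112 = ((1/1236)x + 7/1236)(1236x**2 + 9888x + 19776) + (0)
Last nonzero remainder: 1236x**2 + 9888x + 19776. Dividing through by 1236 gives the monic gcd x**2 + 8x + 16.
Cancel x**2 + 8x + 16 from numerator and denominator to get the reduced form.

(−x**3 + 10x**2 − 44x + 95)/(x + 7)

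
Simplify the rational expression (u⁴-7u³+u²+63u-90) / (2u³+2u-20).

(u³-5u²-9u+45)/(2u²+4u+10)

Repeated division with remainder:
  u⁴-7u³+u²+63u-90 = ((1/2)u-7/2)(2u³+2u-20) + (80u-160)
  2u³+2u-20 = ((1/40)u²+(1/20)u+1/8)(80u-160) + (0)
Last nonzero remainder: 80u-160. Dividing through by 80 gives the monic gcd u-2.
Cancel u-2 from numerator and denominator to get the reduced form.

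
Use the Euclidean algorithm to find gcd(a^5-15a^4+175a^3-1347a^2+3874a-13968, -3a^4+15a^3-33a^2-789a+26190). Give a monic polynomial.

Euclidean algorithm in ℚ[a]:
  a^5-15a^4+175a^3-1347a^2+3874a-13968 = (-(1/3)a+10/3)(-3a^4+15a^3-33a^2-789a+26190) + (114a^3-1500a^2+15234a-101268)
  -3a^4+15a^3-33a^2-789a+26190 = (-(1/38)a-155/722)(114a^3-1500a^2+15234a-101268) + ((16560/361)a^2-(66240/361)a+1606320/361)
  114a^3-1500a^2+15234a-101268 = ((6859/2760)a-10469/460)((16560/361)a^2-(66240/361)a+1606320/361) + (0)
Last nonzero remainder: (16560/361)a^2-(66240/361)a+1606320/361. Dividing through by 16560/361 gives the monic gcd a^2-4a+97.

a^2-4a+97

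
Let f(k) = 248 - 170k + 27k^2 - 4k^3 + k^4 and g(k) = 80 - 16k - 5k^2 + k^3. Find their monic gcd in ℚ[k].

Apply the Euclidean algorithm:
  k^4 - 4k^3 + 27k^2 - 170k + 248 = (k + 1)(k^3 - 5k^2 - 16k + 80) + (48k^2 - 234k + 168)
  k^3 - 5k^2 - 16k + 80 = ((1/48)k - 1/384)(48k^2 - 234k + 168) + (-(1287/64)k + 1287/16)
  48k^2 - 234k + 168 = (-(1024/429)k + 896/429)(-(1287/64)k + 1287/16) + (0)
Last nonzero remainder: -(1287/64)k + 1287/16. Dividing through by -1287/64 gives the monic gcd k - 4.

-4 + k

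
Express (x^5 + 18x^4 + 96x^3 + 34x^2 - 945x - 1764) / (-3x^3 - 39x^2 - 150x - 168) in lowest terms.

Euclidean algorithm in ℚ[x]:
  x^5 + 18x^4 + 96x^3 + 34x^2 - 945x - 1764 = (-(1/3)x^2 - (5/3)x + 19/3)(-3x^3 - 39x^2 - 150x - 168) + (-25x^2 - 275x - 700)
  -3x^3 - 39x^2 - 150x - 168 = ((3/25)x + 6/25)(-25x^2 - 275x - 700) + (0)
Last nonzero remainder: -25x^2 - 275x - 700. Dividing through by -25 gives the monic gcd x^2 + 11x + 28.
Cancel x^2 + 11x + 28 from numerator and denominator to get the reduced form.

(-x^3 - 7x^2 + 9x + 63)/(3x + 6)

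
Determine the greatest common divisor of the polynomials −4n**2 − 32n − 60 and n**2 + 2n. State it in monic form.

Repeated division with remainder:
  −4n**2 − 32n − 60 = (−4)(n**2 + 2n) + (−24n − 60)
  n**2 + 2n = (−(1/24)n + 1/48)(−24n − 60) + (5/4)
  −24n − 60 = (−(96/5)n − 48)(5/4) + (0)
The last nonzero remainder is the constant 5/4, so the polynomials are coprime and gcd = 1.

1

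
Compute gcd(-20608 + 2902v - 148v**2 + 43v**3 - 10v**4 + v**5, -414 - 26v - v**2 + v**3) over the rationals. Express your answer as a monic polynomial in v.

46 + 8v + v**2

By polynomial division,
  v**5 - 10v**4 + 43v**3 - 148v**2 + 2902v - 20608 = (v**2 - 9v + 60)(v**3 - v**2 - 26v - 414) + (92v**2 + 736v + 4232)
  v**3 - v**2 - 26v - 414 = ((1/92)v - 9/92)(92v**2 + 736v + 4232) + (0)
Last nonzero remainder: 92v**2 + 736v + 4232. Dividing through by 92 gives the monic gcd v**2 + 8v + 46.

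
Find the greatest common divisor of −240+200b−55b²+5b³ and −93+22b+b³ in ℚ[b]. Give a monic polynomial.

−3+b

Repeated division with remainder:
  5b³−55b²+200b−240 = (5)(b³+22b−93) + (−55b²+90b+225)
  b³+22b−93 = (−(1/55)b−18/605)(−55b²+90b+225) + ((3481/121)b−10443/121)
  −55b²+90b+225 = (−(6655/3481)b−9075/3481)((3481/121)b−10443/121) + (0)
Last nonzero remainder: (3481/121)b−10443/121. Dividing through by 3481/121 gives the monic gcd b−3.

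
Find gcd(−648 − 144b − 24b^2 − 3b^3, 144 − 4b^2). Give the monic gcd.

6 + b

Apply the Euclidean algorithm:
  −3b^3 − 24b^2 − 144b − 648 = ((3/4)b + 6)(−4b^2 + 144) + (−252b − 1512)
  −4b^2 + 144 = ((1/63)b − 2/21)(−252b − 1512) + (0)
Last nonzero remainder: −252b − 1512. Dividing through by −252 gives the monic gcd b + 6.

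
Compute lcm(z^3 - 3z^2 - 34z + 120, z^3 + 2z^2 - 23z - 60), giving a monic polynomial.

z^5 + 4z^4 - 43z^3 - 154z^2 + 432z + 1440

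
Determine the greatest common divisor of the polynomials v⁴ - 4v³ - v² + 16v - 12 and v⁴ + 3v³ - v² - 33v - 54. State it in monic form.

v² - v - 6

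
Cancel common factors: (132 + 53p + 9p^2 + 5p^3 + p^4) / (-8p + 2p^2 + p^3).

(33 + 5p + p^2 + p^3)/(-2p + p^2)

Apply the Euclidean algorithm:
  p^4 + 5p^3 + 9p^2 + 53p + 132 = (p + 3)(p^3 + 2p^2 - 8p) + (11p^2 + 77p + 132)
  p^3 + 2p^2 - 8p = ((1/11)p - 5/11)(11p^2 + 77p + 132) + (15p + 60)
  11p^2 + 77p + 132 = ((11/15)p + 11/5)(15p + 60) + (0)
Last nonzero remainder: 15p + 60. Dividing through by 15 gives the monic gcd p + 4.
Cancel p + 4 from numerator and denominator to get the reduced form.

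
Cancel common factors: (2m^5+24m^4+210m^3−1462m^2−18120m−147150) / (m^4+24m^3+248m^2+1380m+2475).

Apply the Euclidean algorithm:
  2m^5+24m^4+210m^3−1462m^2−18120m−147150 = (2m−24)(m^4+24m^3+248m^2+1380m+2475) + (290m^3+1730m^2+10050m−87750)
  m^4+24m^3+248m^2+1380m+2475 = ((1/290)m+523/8410)(290m^3+1730m^2+10050m−87750) + ((88944/841)m^2+(889440/841)m+6670800/841)
  290m^3+1730m^2+10050m−87750 = ((121945/44472)m−163995/14824)((88944/841)m^2+(889440/841)m+6670800/841) + (0)
Last nonzero remainder: (88944/841)m^2+(889440/841)m+6670800/841. Dividing through by 88944/841 gives the monic gcd m^2+10m+75.
Cancel m^2+10m+75 from numerator and denominator to get the reduced form.

(2m^3+4m^2+20m−1962)/(m^2+14m+33)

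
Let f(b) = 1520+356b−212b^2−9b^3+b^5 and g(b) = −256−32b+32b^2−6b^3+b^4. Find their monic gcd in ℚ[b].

Apply the Euclidean algorithm:
  b^5−9b^3−212b^2+356b+1520 = (b+6)(b^4−6b^3+32b^2−32b−256) + (−5b^3−372b^2+804b+3056)
  b^4−6b^3+32b^2−32b−256 = (−(1/5)b+402/25)(−5b^3−372b^2+804b+3056) + ((154364/25)b^2−(308728/25)b−1234912/25)
  −5b^3−372b^2+804b+3056 = (−(125/154364)b−4775/77182)((154364/25)b^2−(308728/25)b−1234912/25) + (0)
Last nonzero remainder: (154364/25)b^2−(308728/25)b−1234912/25. Dividing through by 154364/25 gives the monic gcd b^2−2b−8.

−8−2b+b^2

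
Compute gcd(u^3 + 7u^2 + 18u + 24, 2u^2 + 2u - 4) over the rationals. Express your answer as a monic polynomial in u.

1

Repeated division with remainder:
  u^3 + 7u^2 + 18u + 24 = ((1/2)u + 3)(2u^2 + 2u - 4) + (14u + 36)
  2u^2 + 2u - 4 = ((1/7)u - 11/49)(14u + 36) + (200/49)
  14u + 36 = ((343/100)u + 441/50)(200/49) + (0)
The last nonzero remainder is the constant 200/49, so the polynomials are coprime and gcd = 1.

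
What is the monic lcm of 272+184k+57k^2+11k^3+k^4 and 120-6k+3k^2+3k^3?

Apply the Euclidean algorithm:
  k^4+11k^3+57k^2+184k+272 = ((1/3)k+10/3)(3k^3+3k^2-6k+120) + (49k^2+164k-128)
  3k^3+3k^2-6k+120 = ((3/49)k-345/2401)(49k^2+164k-128) + ((60990/2401)k+243960/2401)
  49k^2+164k-128 = ((117649/60990)k-38416/30495)((60990/2401)k+243960/2401) + (0)
Last nonzero remainder: (60990/2401)k+243960/2401. Dividing through by 60990/2401 gives the monic gcd k+4.
Then lcm(f, g) = f·g / gcd(f, g); expanding and making the result monic gives the answer.

2720+1024k+290k^2+123k^3+34k^4+8k^5+k^6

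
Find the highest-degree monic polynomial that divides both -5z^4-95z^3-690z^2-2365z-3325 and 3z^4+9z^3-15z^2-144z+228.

z^2+7z+19

Repeated division with remainder:
  -5z^4-95z^3-690z^2-2365z-3325 = (-5/3)(3z^4+9z^3-15z^2-144z+228) + (-80z^3-715z^2-2605z-2945)
  3z^4+9z^3-15z^2-144z+228 = (-(3/80)z+57/256)(-80z^3-715z^2-2605z-2945) + ((11907/256)z^2+(83349/256)z+226233/256)
  -80z^3-715z^2-2605z-2945 = (-(20480/11907)z-39680/11907)((11907/256)z^2+(83349/256)z+226233/256) + (0)
Last nonzero remainder: (11907/256)z^2+(83349/256)z+226233/256. Dividing through by 11907/256 gives the monic gcd z^2+7z+19.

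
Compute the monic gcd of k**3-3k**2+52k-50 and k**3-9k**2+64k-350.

k**2-2k+50

Euclidean algorithm in ℚ[k]:
  k**3-3k**2+52k-50 = (k**3-9k**2+64k-350) + (6k**2-12k+300)
  k**3-9k**2+64k-350 = ((1/6)k-7/6)(6k**2-12k+300) + (0)
Last nonzero remainder: 6k**2-12k+300. Dividing through by 6 gives the monic gcd k**2-2k+50.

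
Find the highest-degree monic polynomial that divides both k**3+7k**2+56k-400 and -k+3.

1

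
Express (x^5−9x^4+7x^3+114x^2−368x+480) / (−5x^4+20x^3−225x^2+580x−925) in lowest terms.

Apply the Euclidean algorithm:
  x^5−9x^4+7x^3+114x^2−368x+480 = (−(1/5)x+1)(−5x^4+20x^3−225x^2+580x−925) + (−58x^3+455x^2−1133x+1405)
  −5x^4+20x^3−225x^2+580x−925 = ((5/58)x+1115/3364)(−58x^3+455x^2−1133x+1405) + (−(935655/3364)x^2+(2806965/3364)x−4678275/3364)
  −58x^3+455x^2−1133x+1405 = ((195112/935655)x−945284/935655)(−(935655/3364)x^2+(2806965/3364)x−4678275/3364) + (0)
Last nonzero remainder: −(935655/3364)x^2+(2806965/3364)x−4678275/3364. Dividing through by −935655/3364 gives the monic gcd x^2−3x+5.
Cancel x^2−3x+5 from numerator and denominator to get the reduced form.

(−x^3+6x^2+16x−96)/(5x^2−5x+185)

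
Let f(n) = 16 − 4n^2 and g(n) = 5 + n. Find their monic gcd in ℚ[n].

Apply the Euclidean algorithm:
  −4n^2 + 16 = (−4n + 20)(n + 5) + (−84)
  n + 5 = (−(1/84)n − 5/84)(−84) + (0)
The last nonzero remainder is the constant −84, so the polynomials are coprime and gcd = 1.

1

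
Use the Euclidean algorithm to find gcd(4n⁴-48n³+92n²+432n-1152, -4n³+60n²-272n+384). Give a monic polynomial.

Repeated division with remainder:
  4n⁴-48n³+92n²+432n-1152 = (-n-3)(-4n³+60n²-272n+384) + (0)
Last nonzero remainder: -4n³+60n²-272n+384. Dividing through by -4 gives the monic gcd n³-15n²+68n-96.

n³-15n²+68n-96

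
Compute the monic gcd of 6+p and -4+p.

1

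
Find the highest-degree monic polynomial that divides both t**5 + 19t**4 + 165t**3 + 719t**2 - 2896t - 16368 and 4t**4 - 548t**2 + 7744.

t**3 + 11t**2 - 16t - 176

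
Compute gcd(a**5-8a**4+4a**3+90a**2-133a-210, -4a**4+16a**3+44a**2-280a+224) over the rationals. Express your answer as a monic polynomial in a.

a**2-7a+14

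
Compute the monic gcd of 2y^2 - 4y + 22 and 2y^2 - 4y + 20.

By polynomial division,
  2y^2 - 4y + 22 = (2y^2 - 4y + 20) + (2)
  2y^2 - 4y + 20 = (y^2 - 2y + 10)(2) + (0)
The last nonzero remainder is the constant 2, so the polynomials are coprime and gcd = 1.

1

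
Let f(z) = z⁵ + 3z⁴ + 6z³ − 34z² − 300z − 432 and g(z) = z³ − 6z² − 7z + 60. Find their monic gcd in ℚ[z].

z² − z − 12

Repeated division with remainder:
  z⁵ + 3z⁴ + 6z³ − 34z² − 300z − 432 = (z² + 9z + 67)(z³ − 6z² − 7z + 60) + (371z² − 371z − 4452)
  z³ − 6z² − 7z + 60 = ((1/371)z − 5/371)(371z² − 371z − 4452) + (0)
Last nonzero remainder: 371z² − 371z − 4452. Dividing through by 371 gives the monic gcd z² − z − 12.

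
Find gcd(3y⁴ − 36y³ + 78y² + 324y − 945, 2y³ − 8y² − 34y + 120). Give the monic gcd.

By polynomial division,
  3y⁴ − 36y³ + 78y² + 324y − 945 = ((3/2)y − 12)(2y³ − 8y² − 34y + 120) + (33y² − 264y + 495)
  2y³ − 8y² − 34y + 120 = ((2/33)y + 8/33)(33y² − 264y + 495) + (0)
Last nonzero remainder: 33y² − 264y + 495. Dividing through by 33 gives the monic gcd y² − 8y + 15.

y² − 8y + 15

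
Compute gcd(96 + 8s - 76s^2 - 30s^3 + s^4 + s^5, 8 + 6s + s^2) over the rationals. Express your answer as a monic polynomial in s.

8 + 6s + s^2

Apply the Euclidean algorithm:
  s^5 + s^4 - 30s^3 - 76s^2 + 8s + 96 = (s^3 - 5s^2 - 8s + 12)(s^2 + 6s + 8) + (0)
The last nonzero remainder s^2 + 6s + 8 is already monic.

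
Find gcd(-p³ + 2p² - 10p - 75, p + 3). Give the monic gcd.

By polynomial division,
  -p³ + 2p² - 10p - 75 = (-p² + 5p - 25)(p + 3) + (0)
The last nonzero remainder p + 3 is already monic.

p + 3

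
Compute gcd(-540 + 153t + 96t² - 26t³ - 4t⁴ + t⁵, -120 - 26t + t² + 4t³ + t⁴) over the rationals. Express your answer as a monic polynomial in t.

Apply the Euclidean algorithm:
  t⁵ - 4t⁴ - 26t³ + 96t² + 153t - 540 = (t - 8)(t⁴ + 4t³ + t² - 26t - 120) + (5t³ + 130t² + 65t - 1500)
  t⁴ + 4t³ + t² - 26t - 120 = ((1/5)t - 22/5)(5t³ + 130t² + 65t - 1500) + (560t² + 560t - 6720)
  5t³ + 130t² + 65t - 1500 = ((1/112)t + 25/112)(560t² + 560t - 6720) + (0)
Last nonzero remainder: 560t² + 560t - 6720. Dividing through by 560 gives the monic gcd t² + t - 12.

-12 + t + t²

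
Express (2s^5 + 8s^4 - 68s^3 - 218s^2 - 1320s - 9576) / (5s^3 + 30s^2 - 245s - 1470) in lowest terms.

Apply the Euclidean algorithm:
  2s^5 + 8s^4 - 68s^3 - 218s^2 - 1320s - 9576 = ((2/5)s^2 - (4/5)s + 54/5)(5s^3 + 30s^2 - 245s - 1470) + (-150s^2 + 150s + 6300)
  5s^3 + 30s^2 - 245s - 1470 = (-(1/30)s - 7/30)(-150s^2 + 150s + 6300) + (0)
Last nonzero remainder: -150s^2 + 150s + 6300. Dividing through by -150 gives the monic gcd s^2 - s - 42.
Cancel s^2 - s - 42 from numerator and denominator to get the reduced form.

(2s^3 + 10s^2 + 26s + 228)/(5s + 35)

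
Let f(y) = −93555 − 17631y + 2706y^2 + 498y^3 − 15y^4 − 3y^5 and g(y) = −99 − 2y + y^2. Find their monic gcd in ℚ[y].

Apply the Euclidean algorithm:
  −3y^5 − 15y^4 + 498y^3 + 2706y^2 − 17631y − 93555 = (−3y^3 − 21y^2 + 159y + 945)(y^2 − 2y − 99) + (0)
The last nonzero remainder y^2 − 2y − 99 is already monic.

−99 − 2y + y^2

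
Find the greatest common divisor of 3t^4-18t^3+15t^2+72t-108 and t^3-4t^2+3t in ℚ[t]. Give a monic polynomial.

Repeated division with remainder:
  3t^4-18t^3+15t^2+72t-108 = (3t-6)(t^3-4t^2+3t) + (-18t^2+90t-108)
  t^3-4t^2+3t = (-(1/18)t-1/18)(-18t^2+90t-108) + (2t-6)
  -18t^2+90t-108 = (-9t+18)(2t-6) + (0)
Last nonzero remainder: 2t-6. Dividing through by 2 gives the monic gcd t-3.

t-3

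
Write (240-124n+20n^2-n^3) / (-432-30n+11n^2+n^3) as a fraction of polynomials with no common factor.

Repeated division with remainder:
  -n^3+20n^2-124n+240 = (-1)(n^3+11n^2-30n-432) + (31n^2-154n-192)
  n^3+11n^2-30n-432 = ((1/31)n+495/961)(31n^2-154n-192) + ((53352/961)n-320112/961)
  31n^2-154n-192 = ((29791/53352)n+3844/6669)((53352/961)n-320112/961) + (0)
Last nonzero remainder: (53352/961)n-320112/961. Dividing through by 53352/961 gives the monic gcd n-6.
Cancel n-6 from numerator and denominator to get the reduced form.

(-40+14n-n^2)/(72+17n+n^2)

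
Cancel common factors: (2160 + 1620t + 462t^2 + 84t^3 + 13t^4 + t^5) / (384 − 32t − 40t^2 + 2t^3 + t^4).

Repeated division with remainder:
  t^5 + 13t^4 + 84t^3 + 462t^2 + 1620t + 2160 = (t + 11)(t^4 + 2t^3 − 40t^2 − 32t + 384) + (102t^3 + 934t^2 + 1588t − 2064)
  t^4 + 2t^3 − 40t^2 − 32t + 384 = ((1/102)t − 365/5202)(102t^3 + 934t^2 + 1588t − 2064) + ((25921/2601)t^2 + (259210/2601)t + 207368/867)
  102t^3 + 934t^2 + 1588t − 2064 = ((265302/25921)t − 223686/25921)((25921/2601)t^2 + (259210/2601)t + 207368/867) + (0)
Last nonzero remainder: (25921/2601)t^2 + (259210/2601)t + 207368/867. Dividing through by 25921/2601 gives the monic gcd t^2 + 10t + 24.
Cancel t^2 + 10t + 24 from numerator and denominator to get the reduced form.

(90 + 30t + 3t^2 + t^3)/(16 − 8t + t^2)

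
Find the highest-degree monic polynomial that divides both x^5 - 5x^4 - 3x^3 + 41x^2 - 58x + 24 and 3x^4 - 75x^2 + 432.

Euclidean algorithm in ℚ[x]:
  x^5 - 5x^4 - 3x^3 + 41x^2 - 58x + 24 = ((1/3)x - 5/3)(3x^4 - 75x^2 + 432) + (22x^3 - 84x^2 - 202x + 744)
  3x^4 - 75x^2 + 432 = ((3/22)x + 63/121)(22x^3 - 84x^2 - 202x + 744) + (-(450/121)x^2 + (450/121)x + 5400/121)
  22x^3 - 84x^2 - 202x + 744 = (-(1331/225)x + 3751/225)(-(450/121)x^2 + (450/121)x + 5400/121) + (0)
Last nonzero remainder: -(450/121)x^2 + (450/121)x + 5400/121. Dividing through by -450/121 gives the monic gcd x^2 - x - 12.

x^2 - x - 12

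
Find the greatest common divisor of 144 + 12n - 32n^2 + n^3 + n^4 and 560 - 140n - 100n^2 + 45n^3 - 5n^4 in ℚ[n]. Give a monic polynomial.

By polynomial division,
  n^4 + n^3 - 32n^2 + 12n + 144 = (-1/5)(-5n^4 + 45n^3 - 100n^2 - 140n + 560) + (10n^3 - 52n^2 - 16n + 256)
  -5n^4 + 45n^3 - 100n^2 - 140n + 560 = (-(1/2)n + 19/10)(10n^3 - 52n^2 - 16n + 256) + (-(46/5)n^2 + (92/5)n + 368/5)
  10n^3 - 52n^2 - 16n + 256 = (-(25/23)n + 80/23)(-(46/5)n^2 + (92/5)n + 368/5) + (0)
Last nonzero remainder: -(46/5)n^2 + (92/5)n + 368/5. Dividing through by -46/5 gives the monic gcd n^2 - 2n - 8.

-8 - 2n + n^2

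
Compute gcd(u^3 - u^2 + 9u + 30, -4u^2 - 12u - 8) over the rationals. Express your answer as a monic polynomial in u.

u + 2

By polynomial division,
  u^3 - u^2 + 9u + 30 = (-(1/4)u + 1)(-4u^2 - 12u - 8) + (19u + 38)
  -4u^2 - 12u - 8 = (-(4/19)u - 4/19)(19u + 38) + (0)
Last nonzero remainder: 19u + 38. Dividing through by 19 gives the monic gcd u + 2.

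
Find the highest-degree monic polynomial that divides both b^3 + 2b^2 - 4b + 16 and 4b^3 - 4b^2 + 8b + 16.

b^2 - 2b + 4

Repeated division with remainder:
  b^3 + 2b^2 - 4b + 16 = (1/4)(4b^3 - 4b^2 + 8b + 16) + (3b^2 - 6b + 12)
  4b^3 - 4b^2 + 8b + 16 = ((4/3)b + 4/3)(3b^2 - 6b + 12) + (0)
Last nonzero remainder: 3b^2 - 6b + 12. Dividing through by 3 gives the monic gcd b^2 - 2b + 4.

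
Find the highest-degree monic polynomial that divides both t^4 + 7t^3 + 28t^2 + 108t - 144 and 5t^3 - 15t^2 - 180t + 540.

By polynomial division,
  t^4 + 7t^3 + 28t^2 + 108t - 144 = ((1/5)t + 2)(5t^3 - 15t^2 - 180t + 540) + (94t^2 + 360t - 1224)
  5t^3 - 15t^2 - 180t + 540 = ((5/94)t - 1605/4418)(94t^2 + 360t - 1224) + ((35100/2209)t + 210600/2209)
  94t^2 + 360t - 1224 = ((103823/17550)t - 37553/2925)((35100/2209)t + 210600/2209) + (0)
Last nonzero remainder: (35100/2209)t + 210600/2209. Dividing through by 35100/2209 gives the monic gcd t + 6.

t + 6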